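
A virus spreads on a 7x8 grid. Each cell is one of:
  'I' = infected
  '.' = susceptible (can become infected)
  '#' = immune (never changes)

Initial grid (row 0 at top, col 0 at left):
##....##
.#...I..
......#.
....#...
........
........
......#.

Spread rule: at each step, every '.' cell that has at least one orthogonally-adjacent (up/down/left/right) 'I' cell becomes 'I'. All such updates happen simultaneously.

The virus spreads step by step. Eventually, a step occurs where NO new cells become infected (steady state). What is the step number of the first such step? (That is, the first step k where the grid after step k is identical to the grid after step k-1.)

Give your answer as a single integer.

Step 0 (initial): 1 infected
Step 1: +4 new -> 5 infected
Step 2: +5 new -> 10 infected
Step 3: +6 new -> 16 infected
Step 4: +7 new -> 23 infected
Step 5: +7 new -> 30 infected
Step 6: +6 new -> 36 infected
Step 7: +6 new -> 42 infected
Step 8: +3 new -> 45 infected
Step 9: +2 new -> 47 infected
Step 10: +1 new -> 48 infected
Step 11: +0 new -> 48 infected

Answer: 11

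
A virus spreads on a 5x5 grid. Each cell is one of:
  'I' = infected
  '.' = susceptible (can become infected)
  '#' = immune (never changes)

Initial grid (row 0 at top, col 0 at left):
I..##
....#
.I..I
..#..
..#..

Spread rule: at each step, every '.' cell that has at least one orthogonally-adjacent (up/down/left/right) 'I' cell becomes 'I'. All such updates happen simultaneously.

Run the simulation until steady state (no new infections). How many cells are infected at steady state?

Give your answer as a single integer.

Step 0 (initial): 3 infected
Step 1: +8 new -> 11 infected
Step 2: +7 new -> 18 infected
Step 3: +2 new -> 20 infected
Step 4: +0 new -> 20 infected

Answer: 20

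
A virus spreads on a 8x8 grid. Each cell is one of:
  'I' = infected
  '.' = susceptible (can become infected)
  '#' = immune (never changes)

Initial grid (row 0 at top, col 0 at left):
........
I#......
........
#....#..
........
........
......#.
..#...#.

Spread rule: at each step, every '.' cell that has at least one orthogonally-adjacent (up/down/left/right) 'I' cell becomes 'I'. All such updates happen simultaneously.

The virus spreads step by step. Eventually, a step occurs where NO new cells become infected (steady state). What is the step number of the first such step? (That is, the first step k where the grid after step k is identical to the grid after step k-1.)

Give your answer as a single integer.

Answer: 14

Derivation:
Step 0 (initial): 1 infected
Step 1: +2 new -> 3 infected
Step 2: +2 new -> 5 infected
Step 3: +3 new -> 8 infected
Step 4: +5 new -> 13 infected
Step 5: +7 new -> 20 infected
Step 6: +8 new -> 28 infected
Step 7: +8 new -> 36 infected
Step 8: +8 new -> 44 infected
Step 9: +6 new -> 50 infected
Step 10: +4 new -> 54 infected
Step 11: +2 new -> 56 infected
Step 12: +1 new -> 57 infected
Step 13: +1 new -> 58 infected
Step 14: +0 new -> 58 infected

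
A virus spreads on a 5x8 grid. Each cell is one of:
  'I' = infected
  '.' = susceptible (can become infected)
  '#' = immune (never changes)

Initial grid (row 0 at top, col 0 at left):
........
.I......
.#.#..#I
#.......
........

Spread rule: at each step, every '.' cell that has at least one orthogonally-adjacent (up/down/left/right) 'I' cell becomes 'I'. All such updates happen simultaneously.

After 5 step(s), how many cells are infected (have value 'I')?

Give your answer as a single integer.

Step 0 (initial): 2 infected
Step 1: +5 new -> 7 infected
Step 2: +9 new -> 16 infected
Step 3: +7 new -> 23 infected
Step 4: +9 new -> 32 infected
Step 5: +3 new -> 35 infected

Answer: 35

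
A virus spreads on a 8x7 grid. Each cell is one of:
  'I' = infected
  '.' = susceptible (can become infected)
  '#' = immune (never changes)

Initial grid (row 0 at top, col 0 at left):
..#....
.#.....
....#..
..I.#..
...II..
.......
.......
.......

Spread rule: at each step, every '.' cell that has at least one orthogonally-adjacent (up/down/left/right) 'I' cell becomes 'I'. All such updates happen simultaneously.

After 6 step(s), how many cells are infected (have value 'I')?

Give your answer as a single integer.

Answer: 52

Derivation:
Step 0 (initial): 3 infected
Step 1: +7 new -> 10 infected
Step 2: +11 new -> 21 infected
Step 3: +11 new -> 32 infected
Step 4: +10 new -> 42 infected
Step 5: +7 new -> 49 infected
Step 6: +3 new -> 52 infected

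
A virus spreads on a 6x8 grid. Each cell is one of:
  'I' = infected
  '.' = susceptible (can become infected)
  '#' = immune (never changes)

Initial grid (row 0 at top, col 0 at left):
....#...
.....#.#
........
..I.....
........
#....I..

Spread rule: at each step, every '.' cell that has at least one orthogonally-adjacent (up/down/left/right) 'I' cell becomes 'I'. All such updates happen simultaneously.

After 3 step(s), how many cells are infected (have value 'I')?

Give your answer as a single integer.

Step 0 (initial): 2 infected
Step 1: +7 new -> 9 infected
Step 2: +13 new -> 22 infected
Step 3: +10 new -> 32 infected

Answer: 32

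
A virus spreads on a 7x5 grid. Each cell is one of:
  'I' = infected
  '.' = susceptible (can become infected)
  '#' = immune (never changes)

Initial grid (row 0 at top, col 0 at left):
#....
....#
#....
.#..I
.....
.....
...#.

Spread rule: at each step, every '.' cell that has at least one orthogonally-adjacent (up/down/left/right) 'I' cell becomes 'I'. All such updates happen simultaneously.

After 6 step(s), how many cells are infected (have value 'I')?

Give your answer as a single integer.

Step 0 (initial): 1 infected
Step 1: +3 new -> 4 infected
Step 2: +4 new -> 8 infected
Step 3: +5 new -> 13 infected
Step 4: +5 new -> 18 infected
Step 5: +6 new -> 24 infected
Step 6: +5 new -> 29 infected

Answer: 29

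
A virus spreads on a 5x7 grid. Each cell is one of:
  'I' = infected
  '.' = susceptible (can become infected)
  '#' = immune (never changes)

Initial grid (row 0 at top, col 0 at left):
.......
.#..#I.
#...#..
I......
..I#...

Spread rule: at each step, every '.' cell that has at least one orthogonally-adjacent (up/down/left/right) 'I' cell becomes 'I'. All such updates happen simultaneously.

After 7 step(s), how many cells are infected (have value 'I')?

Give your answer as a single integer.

Answer: 30

Derivation:
Step 0 (initial): 3 infected
Step 1: +7 new -> 10 infected
Step 2: +7 new -> 17 infected
Step 3: +6 new -> 23 infected
Step 4: +4 new -> 27 infected
Step 5: +1 new -> 28 infected
Step 6: +1 new -> 29 infected
Step 7: +1 new -> 30 infected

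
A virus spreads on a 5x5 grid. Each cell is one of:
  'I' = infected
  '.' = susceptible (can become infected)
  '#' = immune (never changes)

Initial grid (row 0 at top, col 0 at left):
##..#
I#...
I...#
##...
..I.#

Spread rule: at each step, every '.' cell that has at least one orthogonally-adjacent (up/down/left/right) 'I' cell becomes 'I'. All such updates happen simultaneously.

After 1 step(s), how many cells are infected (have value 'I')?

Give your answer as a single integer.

Answer: 7

Derivation:
Step 0 (initial): 3 infected
Step 1: +4 new -> 7 infected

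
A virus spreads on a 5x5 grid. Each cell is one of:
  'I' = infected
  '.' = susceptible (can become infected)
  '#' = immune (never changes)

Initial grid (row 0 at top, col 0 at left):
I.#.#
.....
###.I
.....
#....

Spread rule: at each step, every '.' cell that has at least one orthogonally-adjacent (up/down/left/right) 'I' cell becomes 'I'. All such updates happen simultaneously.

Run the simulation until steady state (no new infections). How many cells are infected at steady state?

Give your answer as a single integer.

Step 0 (initial): 2 infected
Step 1: +5 new -> 7 infected
Step 2: +4 new -> 11 infected
Step 3: +4 new -> 15 infected
Step 4: +2 new -> 17 infected
Step 5: +2 new -> 19 infected
Step 6: +0 new -> 19 infected

Answer: 19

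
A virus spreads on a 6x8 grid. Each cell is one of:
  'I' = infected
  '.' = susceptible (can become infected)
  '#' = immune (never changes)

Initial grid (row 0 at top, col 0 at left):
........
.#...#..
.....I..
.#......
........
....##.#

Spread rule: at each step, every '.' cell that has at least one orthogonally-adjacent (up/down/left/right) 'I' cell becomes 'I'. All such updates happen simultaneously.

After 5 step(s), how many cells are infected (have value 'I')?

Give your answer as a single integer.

Step 0 (initial): 1 infected
Step 1: +3 new -> 4 infected
Step 2: +7 new -> 11 infected
Step 3: +9 new -> 20 infected
Step 4: +9 new -> 29 infected
Step 5: +4 new -> 33 infected

Answer: 33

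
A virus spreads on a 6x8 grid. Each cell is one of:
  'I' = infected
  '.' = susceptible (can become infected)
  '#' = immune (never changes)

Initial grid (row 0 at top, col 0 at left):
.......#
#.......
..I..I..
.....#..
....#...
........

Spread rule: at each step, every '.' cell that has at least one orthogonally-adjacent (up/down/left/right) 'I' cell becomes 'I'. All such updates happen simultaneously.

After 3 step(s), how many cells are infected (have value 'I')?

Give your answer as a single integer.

Answer: 33

Derivation:
Step 0 (initial): 2 infected
Step 1: +7 new -> 9 infected
Step 2: +13 new -> 22 infected
Step 3: +11 new -> 33 infected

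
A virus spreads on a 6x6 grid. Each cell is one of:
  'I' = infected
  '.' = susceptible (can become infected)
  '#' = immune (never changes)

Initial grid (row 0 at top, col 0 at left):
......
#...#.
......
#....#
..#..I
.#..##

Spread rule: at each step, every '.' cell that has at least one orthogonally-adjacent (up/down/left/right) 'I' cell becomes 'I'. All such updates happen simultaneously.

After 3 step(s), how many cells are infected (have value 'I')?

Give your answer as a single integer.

Step 0 (initial): 1 infected
Step 1: +1 new -> 2 infected
Step 2: +2 new -> 4 infected
Step 3: +3 new -> 7 infected

Answer: 7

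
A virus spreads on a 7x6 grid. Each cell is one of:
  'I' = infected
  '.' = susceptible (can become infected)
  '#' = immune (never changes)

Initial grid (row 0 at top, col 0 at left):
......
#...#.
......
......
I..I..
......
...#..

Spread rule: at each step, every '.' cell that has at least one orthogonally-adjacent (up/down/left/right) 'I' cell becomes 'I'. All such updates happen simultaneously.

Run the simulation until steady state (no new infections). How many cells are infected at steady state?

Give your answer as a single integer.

Answer: 39

Derivation:
Step 0 (initial): 2 infected
Step 1: +7 new -> 9 infected
Step 2: +10 new -> 19 infected
Step 3: +9 new -> 28 infected
Step 4: +5 new -> 33 infected
Step 5: +4 new -> 37 infected
Step 6: +2 new -> 39 infected
Step 7: +0 new -> 39 infected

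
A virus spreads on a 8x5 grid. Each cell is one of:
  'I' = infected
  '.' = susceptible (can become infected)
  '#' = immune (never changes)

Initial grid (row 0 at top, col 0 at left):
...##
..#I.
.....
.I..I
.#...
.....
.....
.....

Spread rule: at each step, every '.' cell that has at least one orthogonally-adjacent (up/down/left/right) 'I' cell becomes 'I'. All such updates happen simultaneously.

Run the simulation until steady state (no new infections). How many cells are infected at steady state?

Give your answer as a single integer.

Answer: 36

Derivation:
Step 0 (initial): 3 infected
Step 1: +8 new -> 11 infected
Step 2: +7 new -> 18 infected
Step 3: +6 new -> 24 infected
Step 4: +7 new -> 31 infected
Step 5: +4 new -> 35 infected
Step 6: +1 new -> 36 infected
Step 7: +0 new -> 36 infected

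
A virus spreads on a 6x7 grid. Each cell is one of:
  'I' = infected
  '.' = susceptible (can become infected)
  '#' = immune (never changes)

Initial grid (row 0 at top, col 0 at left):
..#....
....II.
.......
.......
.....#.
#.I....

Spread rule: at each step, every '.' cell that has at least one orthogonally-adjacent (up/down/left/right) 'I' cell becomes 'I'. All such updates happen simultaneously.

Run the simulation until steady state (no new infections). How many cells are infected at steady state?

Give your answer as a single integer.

Step 0 (initial): 3 infected
Step 1: +9 new -> 12 infected
Step 2: +11 new -> 23 infected
Step 3: +8 new -> 31 infected
Step 4: +6 new -> 37 infected
Step 5: +2 new -> 39 infected
Step 6: +0 new -> 39 infected

Answer: 39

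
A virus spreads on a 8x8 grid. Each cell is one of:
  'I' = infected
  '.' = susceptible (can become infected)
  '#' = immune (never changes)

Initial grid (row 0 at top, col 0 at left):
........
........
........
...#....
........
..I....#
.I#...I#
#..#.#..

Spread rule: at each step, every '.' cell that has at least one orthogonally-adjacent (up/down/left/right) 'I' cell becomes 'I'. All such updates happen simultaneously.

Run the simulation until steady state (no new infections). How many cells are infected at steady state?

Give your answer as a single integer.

Step 0 (initial): 3 infected
Step 1: +8 new -> 11 infected
Step 2: +11 new -> 22 infected
Step 3: +8 new -> 30 infected
Step 4: +8 new -> 38 infected
Step 5: +8 new -> 46 infected
Step 6: +7 new -> 53 infected
Step 7: +4 new -> 57 infected
Step 8: +0 new -> 57 infected

Answer: 57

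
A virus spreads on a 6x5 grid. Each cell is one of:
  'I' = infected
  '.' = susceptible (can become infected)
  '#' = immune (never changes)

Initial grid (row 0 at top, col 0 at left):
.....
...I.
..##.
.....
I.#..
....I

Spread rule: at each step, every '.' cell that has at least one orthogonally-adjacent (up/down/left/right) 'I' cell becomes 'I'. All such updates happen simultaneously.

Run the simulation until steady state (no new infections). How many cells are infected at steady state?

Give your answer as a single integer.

Answer: 27

Derivation:
Step 0 (initial): 3 infected
Step 1: +8 new -> 11 infected
Step 2: +10 new -> 21 infected
Step 3: +5 new -> 26 infected
Step 4: +1 new -> 27 infected
Step 5: +0 new -> 27 infected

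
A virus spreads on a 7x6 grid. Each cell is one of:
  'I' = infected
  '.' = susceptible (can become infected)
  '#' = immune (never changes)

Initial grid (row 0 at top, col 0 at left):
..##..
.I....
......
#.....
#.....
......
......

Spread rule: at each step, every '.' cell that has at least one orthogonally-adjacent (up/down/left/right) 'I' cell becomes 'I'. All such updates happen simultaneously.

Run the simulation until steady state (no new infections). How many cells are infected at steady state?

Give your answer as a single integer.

Answer: 38

Derivation:
Step 0 (initial): 1 infected
Step 1: +4 new -> 5 infected
Step 2: +5 new -> 10 infected
Step 3: +4 new -> 14 infected
Step 4: +6 new -> 20 infected
Step 5: +7 new -> 27 infected
Step 6: +5 new -> 32 infected
Step 7: +3 new -> 35 infected
Step 8: +2 new -> 37 infected
Step 9: +1 new -> 38 infected
Step 10: +0 new -> 38 infected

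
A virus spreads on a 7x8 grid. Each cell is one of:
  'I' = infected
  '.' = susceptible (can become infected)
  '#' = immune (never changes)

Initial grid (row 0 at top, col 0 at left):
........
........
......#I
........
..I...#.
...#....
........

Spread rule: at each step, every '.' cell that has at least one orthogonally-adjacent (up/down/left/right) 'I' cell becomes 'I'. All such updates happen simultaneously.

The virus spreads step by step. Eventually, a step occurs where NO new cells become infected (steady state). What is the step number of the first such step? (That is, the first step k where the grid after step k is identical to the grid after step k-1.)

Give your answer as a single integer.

Step 0 (initial): 2 infected
Step 1: +6 new -> 8 infected
Step 2: +11 new -> 19 infected
Step 3: +14 new -> 33 infected
Step 4: +13 new -> 46 infected
Step 5: +6 new -> 52 infected
Step 6: +1 new -> 53 infected
Step 7: +0 new -> 53 infected

Answer: 7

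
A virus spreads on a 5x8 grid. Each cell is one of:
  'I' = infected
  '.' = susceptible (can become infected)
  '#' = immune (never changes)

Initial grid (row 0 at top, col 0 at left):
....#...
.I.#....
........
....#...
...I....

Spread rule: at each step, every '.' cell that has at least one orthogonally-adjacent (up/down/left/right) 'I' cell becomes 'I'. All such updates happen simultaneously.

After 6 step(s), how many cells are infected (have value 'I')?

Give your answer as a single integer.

Step 0 (initial): 2 infected
Step 1: +7 new -> 9 infected
Step 2: +9 new -> 18 infected
Step 3: +6 new -> 24 infected
Step 4: +4 new -> 28 infected
Step 5: +3 new -> 31 infected
Step 6: +3 new -> 34 infected

Answer: 34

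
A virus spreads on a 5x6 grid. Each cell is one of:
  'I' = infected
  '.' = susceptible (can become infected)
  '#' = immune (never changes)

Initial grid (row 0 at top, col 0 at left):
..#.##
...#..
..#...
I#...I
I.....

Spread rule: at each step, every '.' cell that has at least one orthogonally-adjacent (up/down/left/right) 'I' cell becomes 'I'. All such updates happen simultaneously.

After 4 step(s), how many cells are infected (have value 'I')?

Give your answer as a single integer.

Answer: 23

Derivation:
Step 0 (initial): 3 infected
Step 1: +5 new -> 8 infected
Step 2: +7 new -> 15 infected
Step 3: +6 new -> 21 infected
Step 4: +2 new -> 23 infected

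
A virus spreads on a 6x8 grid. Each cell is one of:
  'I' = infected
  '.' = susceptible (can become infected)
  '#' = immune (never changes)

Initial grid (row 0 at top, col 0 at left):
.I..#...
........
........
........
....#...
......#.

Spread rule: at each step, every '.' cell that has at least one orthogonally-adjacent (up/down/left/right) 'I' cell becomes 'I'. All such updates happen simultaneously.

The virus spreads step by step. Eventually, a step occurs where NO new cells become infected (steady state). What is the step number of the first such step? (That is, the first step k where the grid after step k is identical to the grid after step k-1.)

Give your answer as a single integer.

Answer: 12

Derivation:
Step 0 (initial): 1 infected
Step 1: +3 new -> 4 infected
Step 2: +4 new -> 8 infected
Step 3: +4 new -> 12 infected
Step 4: +5 new -> 17 infected
Step 5: +6 new -> 23 infected
Step 6: +7 new -> 30 infected
Step 7: +5 new -> 35 infected
Step 8: +5 new -> 40 infected
Step 9: +3 new -> 43 infected
Step 10: +1 new -> 44 infected
Step 11: +1 new -> 45 infected
Step 12: +0 new -> 45 infected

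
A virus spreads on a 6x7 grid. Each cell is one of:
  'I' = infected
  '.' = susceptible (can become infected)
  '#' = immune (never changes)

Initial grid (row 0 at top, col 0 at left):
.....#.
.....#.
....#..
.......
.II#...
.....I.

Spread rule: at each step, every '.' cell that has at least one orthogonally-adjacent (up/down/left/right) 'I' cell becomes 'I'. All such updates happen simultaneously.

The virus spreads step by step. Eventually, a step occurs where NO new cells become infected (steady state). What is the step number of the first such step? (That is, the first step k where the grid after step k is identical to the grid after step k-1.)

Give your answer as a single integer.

Step 0 (initial): 3 infected
Step 1: +8 new -> 11 infected
Step 2: +9 new -> 20 infected
Step 3: +7 new -> 27 infected
Step 4: +5 new -> 32 infected
Step 5: +4 new -> 36 infected
Step 6: +2 new -> 38 infected
Step 7: +0 new -> 38 infected

Answer: 7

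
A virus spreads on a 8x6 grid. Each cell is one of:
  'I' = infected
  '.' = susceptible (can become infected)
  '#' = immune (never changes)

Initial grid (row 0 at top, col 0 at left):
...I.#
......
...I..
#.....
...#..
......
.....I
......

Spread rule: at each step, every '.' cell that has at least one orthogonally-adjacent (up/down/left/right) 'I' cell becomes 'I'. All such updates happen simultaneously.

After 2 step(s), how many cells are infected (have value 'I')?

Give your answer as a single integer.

Step 0 (initial): 3 infected
Step 1: +9 new -> 12 infected
Step 2: +11 new -> 23 infected

Answer: 23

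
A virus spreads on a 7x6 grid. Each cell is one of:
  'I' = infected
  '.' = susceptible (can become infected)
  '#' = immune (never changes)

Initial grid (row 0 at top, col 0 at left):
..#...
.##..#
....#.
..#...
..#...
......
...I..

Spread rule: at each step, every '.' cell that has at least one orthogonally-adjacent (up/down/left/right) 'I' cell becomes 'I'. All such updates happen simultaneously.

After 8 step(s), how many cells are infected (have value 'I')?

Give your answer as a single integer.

Answer: 33

Derivation:
Step 0 (initial): 1 infected
Step 1: +3 new -> 4 infected
Step 2: +5 new -> 9 infected
Step 3: +5 new -> 14 infected
Step 4: +5 new -> 19 infected
Step 5: +5 new -> 24 infected
Step 6: +5 new -> 29 infected
Step 7: +2 new -> 31 infected
Step 8: +2 new -> 33 infected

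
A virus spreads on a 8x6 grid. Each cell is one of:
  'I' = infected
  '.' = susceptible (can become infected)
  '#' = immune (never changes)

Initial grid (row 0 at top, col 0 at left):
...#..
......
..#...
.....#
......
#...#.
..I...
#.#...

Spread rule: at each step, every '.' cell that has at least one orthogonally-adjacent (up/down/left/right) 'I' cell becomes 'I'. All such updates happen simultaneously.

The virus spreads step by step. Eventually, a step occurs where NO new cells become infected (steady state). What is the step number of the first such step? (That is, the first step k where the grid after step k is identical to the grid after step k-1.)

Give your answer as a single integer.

Answer: 10

Derivation:
Step 0 (initial): 1 infected
Step 1: +3 new -> 4 infected
Step 2: +7 new -> 11 infected
Step 3: +5 new -> 16 infected
Step 4: +6 new -> 22 infected
Step 5: +5 new -> 27 infected
Step 6: +4 new -> 31 infected
Step 7: +5 new -> 36 infected
Step 8: +4 new -> 40 infected
Step 9: +1 new -> 41 infected
Step 10: +0 new -> 41 infected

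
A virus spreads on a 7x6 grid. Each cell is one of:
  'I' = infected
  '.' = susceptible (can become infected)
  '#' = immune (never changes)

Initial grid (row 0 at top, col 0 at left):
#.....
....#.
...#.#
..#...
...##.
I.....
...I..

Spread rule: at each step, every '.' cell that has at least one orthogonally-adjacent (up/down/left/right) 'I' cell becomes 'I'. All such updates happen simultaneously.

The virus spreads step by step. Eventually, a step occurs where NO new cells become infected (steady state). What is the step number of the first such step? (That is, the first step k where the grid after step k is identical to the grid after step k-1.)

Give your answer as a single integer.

Step 0 (initial): 2 infected
Step 1: +6 new -> 8 infected
Step 2: +6 new -> 14 infected
Step 3: +4 new -> 18 infected
Step 4: +3 new -> 21 infected
Step 5: +3 new -> 24 infected
Step 6: +3 new -> 27 infected
Step 7: +4 new -> 31 infected
Step 8: +1 new -> 32 infected
Step 9: +1 new -> 33 infected
Step 10: +1 new -> 34 infected
Step 11: +1 new -> 35 infected
Step 12: +0 new -> 35 infected

Answer: 12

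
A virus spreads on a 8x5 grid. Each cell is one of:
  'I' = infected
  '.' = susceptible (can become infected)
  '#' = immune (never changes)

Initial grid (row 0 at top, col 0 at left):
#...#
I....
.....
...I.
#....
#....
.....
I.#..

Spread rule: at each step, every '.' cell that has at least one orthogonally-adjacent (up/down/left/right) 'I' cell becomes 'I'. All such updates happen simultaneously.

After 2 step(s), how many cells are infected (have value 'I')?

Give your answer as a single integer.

Step 0 (initial): 3 infected
Step 1: +8 new -> 11 infected
Step 2: +12 new -> 23 infected

Answer: 23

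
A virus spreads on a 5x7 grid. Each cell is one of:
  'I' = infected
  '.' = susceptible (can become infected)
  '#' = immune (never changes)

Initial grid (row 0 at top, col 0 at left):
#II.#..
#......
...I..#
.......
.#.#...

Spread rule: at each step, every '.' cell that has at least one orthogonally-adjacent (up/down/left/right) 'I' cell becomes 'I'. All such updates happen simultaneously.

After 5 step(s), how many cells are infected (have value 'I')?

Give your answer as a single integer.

Step 0 (initial): 3 infected
Step 1: +7 new -> 10 infected
Step 2: +5 new -> 15 infected
Step 3: +6 new -> 21 infected
Step 4: +5 new -> 26 infected
Step 5: +3 new -> 29 infected

Answer: 29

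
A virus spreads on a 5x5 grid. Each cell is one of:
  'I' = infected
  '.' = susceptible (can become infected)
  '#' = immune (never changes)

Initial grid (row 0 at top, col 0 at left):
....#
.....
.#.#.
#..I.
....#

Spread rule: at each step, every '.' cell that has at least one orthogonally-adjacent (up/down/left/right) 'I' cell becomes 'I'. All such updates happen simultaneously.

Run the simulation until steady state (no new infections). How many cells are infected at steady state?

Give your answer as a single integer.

Answer: 20

Derivation:
Step 0 (initial): 1 infected
Step 1: +3 new -> 4 infected
Step 2: +4 new -> 8 infected
Step 3: +3 new -> 11 infected
Step 4: +4 new -> 15 infected
Step 5: +3 new -> 18 infected
Step 6: +2 new -> 20 infected
Step 7: +0 new -> 20 infected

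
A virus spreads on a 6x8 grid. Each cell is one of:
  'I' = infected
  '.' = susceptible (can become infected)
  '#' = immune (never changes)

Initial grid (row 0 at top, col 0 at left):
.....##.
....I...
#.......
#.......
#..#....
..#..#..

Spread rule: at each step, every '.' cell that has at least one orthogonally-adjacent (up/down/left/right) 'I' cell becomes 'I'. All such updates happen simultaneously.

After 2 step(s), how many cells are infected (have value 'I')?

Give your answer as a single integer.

Step 0 (initial): 1 infected
Step 1: +4 new -> 5 infected
Step 2: +6 new -> 11 infected

Answer: 11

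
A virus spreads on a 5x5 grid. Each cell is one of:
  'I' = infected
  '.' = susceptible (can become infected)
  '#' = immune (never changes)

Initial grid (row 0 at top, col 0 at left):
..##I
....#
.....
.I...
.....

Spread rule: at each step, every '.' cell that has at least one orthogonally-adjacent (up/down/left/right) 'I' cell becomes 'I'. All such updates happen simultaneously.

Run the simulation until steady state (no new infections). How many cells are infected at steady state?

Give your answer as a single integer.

Answer: 22

Derivation:
Step 0 (initial): 2 infected
Step 1: +4 new -> 6 infected
Step 2: +6 new -> 12 infected
Step 3: +6 new -> 18 infected
Step 4: +4 new -> 22 infected
Step 5: +0 new -> 22 infected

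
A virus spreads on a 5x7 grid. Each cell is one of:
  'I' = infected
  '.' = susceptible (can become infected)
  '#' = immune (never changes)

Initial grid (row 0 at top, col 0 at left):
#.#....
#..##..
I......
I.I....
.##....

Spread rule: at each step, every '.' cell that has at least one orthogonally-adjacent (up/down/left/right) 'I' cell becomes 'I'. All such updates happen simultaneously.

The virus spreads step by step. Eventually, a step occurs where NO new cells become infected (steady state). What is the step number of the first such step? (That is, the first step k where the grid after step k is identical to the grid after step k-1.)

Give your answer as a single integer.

Answer: 9

Derivation:
Step 0 (initial): 3 infected
Step 1: +5 new -> 8 infected
Step 2: +5 new -> 13 infected
Step 3: +4 new -> 17 infected
Step 4: +3 new -> 20 infected
Step 5: +3 new -> 23 infected
Step 6: +2 new -> 25 infected
Step 7: +2 new -> 27 infected
Step 8: +1 new -> 28 infected
Step 9: +0 new -> 28 infected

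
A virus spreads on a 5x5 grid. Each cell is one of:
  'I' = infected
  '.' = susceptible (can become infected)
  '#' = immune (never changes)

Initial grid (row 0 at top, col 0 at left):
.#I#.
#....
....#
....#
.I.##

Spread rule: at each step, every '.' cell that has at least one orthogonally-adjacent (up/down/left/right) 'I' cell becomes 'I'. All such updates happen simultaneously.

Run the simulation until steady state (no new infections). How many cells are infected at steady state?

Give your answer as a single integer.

Answer: 17

Derivation:
Step 0 (initial): 2 infected
Step 1: +4 new -> 6 infected
Step 2: +6 new -> 12 infected
Step 3: +4 new -> 16 infected
Step 4: +1 new -> 17 infected
Step 5: +0 new -> 17 infected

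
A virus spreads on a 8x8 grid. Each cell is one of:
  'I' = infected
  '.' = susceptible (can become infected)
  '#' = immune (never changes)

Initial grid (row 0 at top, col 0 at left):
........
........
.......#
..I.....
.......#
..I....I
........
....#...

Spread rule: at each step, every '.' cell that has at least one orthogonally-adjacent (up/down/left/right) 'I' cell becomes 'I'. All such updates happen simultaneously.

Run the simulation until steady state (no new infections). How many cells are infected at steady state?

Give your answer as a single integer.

Step 0 (initial): 3 infected
Step 1: +9 new -> 12 infected
Step 2: +16 new -> 28 infected
Step 3: +16 new -> 44 infected
Step 4: +9 new -> 53 infected
Step 5: +4 new -> 57 infected
Step 6: +3 new -> 60 infected
Step 7: +1 new -> 61 infected
Step 8: +0 new -> 61 infected

Answer: 61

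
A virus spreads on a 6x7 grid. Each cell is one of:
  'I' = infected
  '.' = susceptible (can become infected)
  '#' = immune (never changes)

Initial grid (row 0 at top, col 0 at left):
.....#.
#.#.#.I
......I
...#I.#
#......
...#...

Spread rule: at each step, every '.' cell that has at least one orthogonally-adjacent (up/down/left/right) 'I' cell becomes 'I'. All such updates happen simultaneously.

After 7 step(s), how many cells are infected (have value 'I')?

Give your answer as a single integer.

Step 0 (initial): 3 infected
Step 1: +6 new -> 9 infected
Step 2: +4 new -> 13 infected
Step 3: +5 new -> 18 infected
Step 4: +6 new -> 24 infected
Step 5: +6 new -> 30 infected
Step 6: +3 new -> 33 infected
Step 7: +1 new -> 34 infected

Answer: 34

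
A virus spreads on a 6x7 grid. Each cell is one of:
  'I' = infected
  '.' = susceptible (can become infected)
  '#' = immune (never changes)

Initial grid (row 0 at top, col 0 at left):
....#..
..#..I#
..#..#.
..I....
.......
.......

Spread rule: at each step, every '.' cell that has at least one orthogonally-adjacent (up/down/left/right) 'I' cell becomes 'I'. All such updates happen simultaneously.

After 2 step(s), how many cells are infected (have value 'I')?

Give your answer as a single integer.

Step 0 (initial): 2 infected
Step 1: +5 new -> 7 infected
Step 2: +10 new -> 17 infected

Answer: 17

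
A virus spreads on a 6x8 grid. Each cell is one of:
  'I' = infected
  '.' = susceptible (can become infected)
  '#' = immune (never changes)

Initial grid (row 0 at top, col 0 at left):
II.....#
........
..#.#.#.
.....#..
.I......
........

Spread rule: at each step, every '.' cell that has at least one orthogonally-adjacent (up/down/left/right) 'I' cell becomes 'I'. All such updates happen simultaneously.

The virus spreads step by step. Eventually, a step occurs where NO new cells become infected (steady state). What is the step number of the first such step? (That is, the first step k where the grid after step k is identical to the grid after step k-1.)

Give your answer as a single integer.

Step 0 (initial): 3 infected
Step 1: +7 new -> 10 infected
Step 2: +9 new -> 19 infected
Step 3: +5 new -> 24 infected
Step 4: +6 new -> 30 infected
Step 5: +4 new -> 34 infected
Step 6: +5 new -> 39 infected
Step 7: +3 new -> 42 infected
Step 8: +1 new -> 43 infected
Step 9: +0 new -> 43 infected

Answer: 9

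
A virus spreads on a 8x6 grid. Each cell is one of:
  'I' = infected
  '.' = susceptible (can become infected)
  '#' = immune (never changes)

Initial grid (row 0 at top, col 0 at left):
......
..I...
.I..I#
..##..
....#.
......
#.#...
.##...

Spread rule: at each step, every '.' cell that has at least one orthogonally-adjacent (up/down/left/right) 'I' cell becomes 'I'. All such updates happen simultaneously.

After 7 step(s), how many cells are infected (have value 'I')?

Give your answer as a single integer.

Step 0 (initial): 3 infected
Step 1: +9 new -> 12 infected
Step 2: +8 new -> 20 infected
Step 3: +6 new -> 26 infected
Step 4: +5 new -> 31 infected
Step 5: +3 new -> 34 infected
Step 6: +3 new -> 37 infected
Step 7: +2 new -> 39 infected

Answer: 39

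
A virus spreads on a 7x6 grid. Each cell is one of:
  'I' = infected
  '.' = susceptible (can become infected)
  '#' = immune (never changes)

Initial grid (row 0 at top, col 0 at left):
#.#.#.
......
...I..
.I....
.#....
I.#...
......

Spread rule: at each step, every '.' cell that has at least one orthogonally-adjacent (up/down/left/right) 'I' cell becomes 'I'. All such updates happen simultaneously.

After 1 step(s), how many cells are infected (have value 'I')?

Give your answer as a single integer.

Answer: 13

Derivation:
Step 0 (initial): 3 infected
Step 1: +10 new -> 13 infected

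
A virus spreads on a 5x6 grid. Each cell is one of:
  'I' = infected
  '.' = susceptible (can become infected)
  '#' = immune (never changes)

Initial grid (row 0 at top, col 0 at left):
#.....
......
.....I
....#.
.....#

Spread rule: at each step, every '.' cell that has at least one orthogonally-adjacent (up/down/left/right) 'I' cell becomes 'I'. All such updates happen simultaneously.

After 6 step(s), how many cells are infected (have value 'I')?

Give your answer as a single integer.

Step 0 (initial): 1 infected
Step 1: +3 new -> 4 infected
Step 2: +3 new -> 7 infected
Step 3: +4 new -> 11 infected
Step 4: +5 new -> 16 infected
Step 5: +6 new -> 22 infected
Step 6: +4 new -> 26 infected

Answer: 26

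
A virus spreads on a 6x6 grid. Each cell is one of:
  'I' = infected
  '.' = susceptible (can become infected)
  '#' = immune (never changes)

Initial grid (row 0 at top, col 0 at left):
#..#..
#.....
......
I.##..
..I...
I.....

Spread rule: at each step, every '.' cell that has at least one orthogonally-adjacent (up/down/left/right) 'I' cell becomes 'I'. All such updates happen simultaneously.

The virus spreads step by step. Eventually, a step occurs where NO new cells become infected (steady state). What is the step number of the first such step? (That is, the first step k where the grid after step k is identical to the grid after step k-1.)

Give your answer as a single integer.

Answer: 8

Derivation:
Step 0 (initial): 3 infected
Step 1: +7 new -> 10 infected
Step 2: +3 new -> 13 infected
Step 3: +5 new -> 18 infected
Step 4: +6 new -> 24 infected
Step 5: +4 new -> 28 infected
Step 6: +2 new -> 30 infected
Step 7: +1 new -> 31 infected
Step 8: +0 new -> 31 infected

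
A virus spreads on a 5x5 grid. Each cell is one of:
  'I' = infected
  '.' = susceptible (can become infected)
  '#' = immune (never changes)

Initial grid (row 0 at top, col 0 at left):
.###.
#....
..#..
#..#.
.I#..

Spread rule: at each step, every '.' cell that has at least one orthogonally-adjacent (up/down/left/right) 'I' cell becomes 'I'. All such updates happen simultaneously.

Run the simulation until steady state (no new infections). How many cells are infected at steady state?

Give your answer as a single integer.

Answer: 16

Derivation:
Step 0 (initial): 1 infected
Step 1: +2 new -> 3 infected
Step 2: +2 new -> 5 infected
Step 3: +2 new -> 7 infected
Step 4: +1 new -> 8 infected
Step 5: +1 new -> 9 infected
Step 6: +2 new -> 11 infected
Step 7: +2 new -> 13 infected
Step 8: +1 new -> 14 infected
Step 9: +1 new -> 15 infected
Step 10: +1 new -> 16 infected
Step 11: +0 new -> 16 infected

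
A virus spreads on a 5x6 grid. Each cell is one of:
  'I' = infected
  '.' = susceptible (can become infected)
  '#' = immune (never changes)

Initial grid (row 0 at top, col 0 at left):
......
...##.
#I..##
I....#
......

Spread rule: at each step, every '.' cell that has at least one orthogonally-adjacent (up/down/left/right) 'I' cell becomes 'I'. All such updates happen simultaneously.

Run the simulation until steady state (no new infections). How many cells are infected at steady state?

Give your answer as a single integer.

Answer: 24

Derivation:
Step 0 (initial): 2 infected
Step 1: +4 new -> 6 infected
Step 2: +6 new -> 12 infected
Step 3: +4 new -> 16 infected
Step 4: +3 new -> 19 infected
Step 5: +2 new -> 21 infected
Step 6: +2 new -> 23 infected
Step 7: +1 new -> 24 infected
Step 8: +0 new -> 24 infected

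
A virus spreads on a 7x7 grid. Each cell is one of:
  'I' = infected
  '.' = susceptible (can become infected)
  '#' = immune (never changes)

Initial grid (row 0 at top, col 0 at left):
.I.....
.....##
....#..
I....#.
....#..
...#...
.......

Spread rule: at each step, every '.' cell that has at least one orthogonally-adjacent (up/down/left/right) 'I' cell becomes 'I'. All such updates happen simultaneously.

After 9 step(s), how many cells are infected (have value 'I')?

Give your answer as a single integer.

Step 0 (initial): 2 infected
Step 1: +6 new -> 8 infected
Step 2: +7 new -> 15 infected
Step 3: +7 new -> 22 infected
Step 4: +7 new -> 29 infected
Step 5: +2 new -> 31 infected
Step 6: +1 new -> 32 infected
Step 7: +1 new -> 33 infected
Step 8: +2 new -> 35 infected
Step 9: +2 new -> 37 infected

Answer: 37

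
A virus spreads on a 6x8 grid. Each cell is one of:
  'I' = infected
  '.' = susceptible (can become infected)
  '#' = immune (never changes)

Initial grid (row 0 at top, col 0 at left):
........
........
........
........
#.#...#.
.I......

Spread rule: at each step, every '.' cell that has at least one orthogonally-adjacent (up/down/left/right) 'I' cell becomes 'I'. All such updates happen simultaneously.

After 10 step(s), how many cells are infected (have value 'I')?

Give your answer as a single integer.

Answer: 44

Derivation:
Step 0 (initial): 1 infected
Step 1: +3 new -> 4 infected
Step 2: +2 new -> 6 infected
Step 3: +5 new -> 11 infected
Step 4: +6 new -> 17 infected
Step 5: +7 new -> 24 infected
Step 6: +6 new -> 30 infected
Step 7: +5 new -> 35 infected
Step 8: +4 new -> 39 infected
Step 9: +3 new -> 42 infected
Step 10: +2 new -> 44 infected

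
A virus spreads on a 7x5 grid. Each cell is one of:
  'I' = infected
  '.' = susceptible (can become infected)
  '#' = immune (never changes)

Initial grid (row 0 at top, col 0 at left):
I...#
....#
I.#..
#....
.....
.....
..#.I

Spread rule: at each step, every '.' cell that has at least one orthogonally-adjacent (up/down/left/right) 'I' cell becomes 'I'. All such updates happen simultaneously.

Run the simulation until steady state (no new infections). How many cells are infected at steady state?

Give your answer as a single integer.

Answer: 30

Derivation:
Step 0 (initial): 3 infected
Step 1: +5 new -> 8 infected
Step 2: +5 new -> 13 infected
Step 3: +7 new -> 20 infected
Step 4: +6 new -> 26 infected
Step 5: +3 new -> 29 infected
Step 6: +1 new -> 30 infected
Step 7: +0 new -> 30 infected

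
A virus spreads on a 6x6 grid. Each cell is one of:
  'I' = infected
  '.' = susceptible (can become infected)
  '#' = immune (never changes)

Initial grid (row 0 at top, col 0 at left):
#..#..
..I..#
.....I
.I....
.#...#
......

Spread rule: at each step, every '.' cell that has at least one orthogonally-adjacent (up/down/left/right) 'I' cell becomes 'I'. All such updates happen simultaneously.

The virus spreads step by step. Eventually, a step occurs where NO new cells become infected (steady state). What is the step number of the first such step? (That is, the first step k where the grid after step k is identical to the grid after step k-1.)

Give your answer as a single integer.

Answer: 6

Derivation:
Step 0 (initial): 3 infected
Step 1: +9 new -> 12 infected
Step 2: +9 new -> 21 infected
Step 3: +5 new -> 26 infected
Step 4: +4 new -> 30 infected
Step 5: +1 new -> 31 infected
Step 6: +0 new -> 31 infected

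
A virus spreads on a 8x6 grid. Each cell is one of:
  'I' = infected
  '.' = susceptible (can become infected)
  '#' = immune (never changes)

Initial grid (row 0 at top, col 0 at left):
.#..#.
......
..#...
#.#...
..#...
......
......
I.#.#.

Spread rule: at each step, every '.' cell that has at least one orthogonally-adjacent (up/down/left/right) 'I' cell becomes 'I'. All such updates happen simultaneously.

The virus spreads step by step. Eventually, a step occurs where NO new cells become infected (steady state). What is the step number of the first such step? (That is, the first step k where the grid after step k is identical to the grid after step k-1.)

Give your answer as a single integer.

Answer: 13

Derivation:
Step 0 (initial): 1 infected
Step 1: +2 new -> 3 infected
Step 2: +2 new -> 5 infected
Step 3: +3 new -> 8 infected
Step 4: +3 new -> 11 infected
Step 5: +4 new -> 15 infected
Step 6: +4 new -> 19 infected
Step 7: +6 new -> 25 infected
Step 8: +5 new -> 30 infected
Step 9: +5 new -> 35 infected
Step 10: +3 new -> 38 infected
Step 11: +1 new -> 39 infected
Step 12: +1 new -> 40 infected
Step 13: +0 new -> 40 infected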